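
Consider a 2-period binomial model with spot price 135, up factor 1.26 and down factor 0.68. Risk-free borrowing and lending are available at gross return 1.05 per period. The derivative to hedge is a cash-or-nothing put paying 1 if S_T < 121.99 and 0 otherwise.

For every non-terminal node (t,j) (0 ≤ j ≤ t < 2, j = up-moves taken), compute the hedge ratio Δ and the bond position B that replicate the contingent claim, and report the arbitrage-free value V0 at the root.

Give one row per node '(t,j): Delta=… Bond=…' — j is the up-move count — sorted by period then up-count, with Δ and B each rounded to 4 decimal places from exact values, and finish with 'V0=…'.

(0,0): Delta=-0.0078 Bond=1.5854
(1,0): Delta=0.0000 Bond=0.9524
(1,1): Delta=-0.0101 Bond=2.0690
V0=0.5379

Under the risk-neutral measure, an up-move has probability p* = (R−d)/(u−d) = 0.6379 and values discount at R = 1.05.
Terminal values V(2,·): V(2,0)=1.0000, V(2,1)=1.0000, V(2,2)=0.0000
  t=1,j=0: stock 91.8000 → up 115.6680 (V=1.0000), down 62.4240 (V=1.0000). Price 0.9524; hedge Δ=0.0000, bond B=0.9524.
  t=1,j=1: stock 170.1000 → up 214.3260 (V=0.0000), down 115.6680 (V=1.0000). Price 0.3448; hedge Δ=-0.0101, bond B=2.0690.
  t=0,j=0: stock 135.0000 → up 170.1000 (V=0.3448), down 91.8000 (V=0.9524). Price 0.5379; hedge Δ=-0.0078, bond B=1.5854.
Each (Δ,B) replicates both successor values, so the strategy is self-financing and V0 is arbitrage-free.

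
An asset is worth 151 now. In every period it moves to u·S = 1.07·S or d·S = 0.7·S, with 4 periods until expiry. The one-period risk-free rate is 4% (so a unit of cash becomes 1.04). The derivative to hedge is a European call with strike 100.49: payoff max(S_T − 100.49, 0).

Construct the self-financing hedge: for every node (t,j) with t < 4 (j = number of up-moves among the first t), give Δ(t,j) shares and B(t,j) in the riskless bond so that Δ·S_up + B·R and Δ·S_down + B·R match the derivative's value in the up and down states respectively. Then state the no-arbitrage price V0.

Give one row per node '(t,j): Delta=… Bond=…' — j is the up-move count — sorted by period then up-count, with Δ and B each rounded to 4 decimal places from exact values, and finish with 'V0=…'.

Since d<R<u, set p* = (R−d)/(u−d) = 0.9189; price each node as the discounted p*-expectation of its children.
Payoff layer (t=4): V(4,0)=0.0000, V(4,1)=0.0000, V(4,2)=0.0000, V(4,3)=28.9970, V(4,4)=97.4402
Node (3,0) S=51.7930: V=(p*·0.0000+(1−p*)·0.0000)/1.04=0.0000; Δ=(0.0000−0.0000)/(55.4185−36.2551)=0.0000; B=V−Δ·S=0.0000
Node (3,1) S=79.1693: V=(p*·0.0000+(1−p*)·0.0000)/1.04=0.0000; Δ=(0.0000−0.0000)/(84.7112−55.4185)=0.0000; B=V−Δ·S=0.0000
Node (3,2) S=121.0159: V=(p*·28.9970+(1−p*)·0.0000)/1.04=25.6211; Δ=(28.9970−0.0000)/(129.4870−84.7112)=0.6476; B=V−Δ·S=-52.7493
Node (3,3) S=184.9815: V=(p*·97.4402+(1−p*)·28.9970)/1.04=88.3565; Δ=(97.4402−28.9970)/(197.9302−129.4870)=1.0000; B=V−Δ·S=-96.6250
Node (2,0) S=73.9900: V=(p*·0.0000+(1−p*)·0.0000)/1.04=0.0000; Δ=(0.0000−0.0000)/(79.1693−51.7930)=0.0000; B=V−Δ·S=0.0000
Node (2,1) S=113.0990: V=(p*·25.6211+(1−p*)·0.0000)/1.04=22.6382; Δ=(25.6211−0.0000)/(121.0159−79.1693)=0.6123; B=V−Δ·S=-46.6080
Node (2,2) S=172.8799: V=(p*·88.3565+(1−p*)·25.6211)/1.04=80.0672; Δ=(88.3565−25.6211)/(184.9815−121.0159)=0.9808; B=V−Δ·S=-89.4880
Node (1,0) S=105.7000: V=(p*·22.6382+(1−p*)·0.0000)/1.04=20.0025; Δ=(22.6382−0.0000)/(113.0990−73.9900)=0.5788; B=V−Δ·S=-41.1817
Node (1,1) S=161.5700: V=(p*·80.0672+(1−p*)·22.6382)/1.04=72.5103; Δ=(80.0672−22.6382)/(172.8799−113.0990)=0.9607; B=V−Δ·S=-82.7031
Node (0,0) S=151.0000: V=(p*·72.5103+(1−p*)·20.0025)/1.04=65.6278; Δ=(72.5103−20.0025)/(161.5700−105.7000)=0.9398; B=V−Δ·S=-76.2851
Check: Δ(0,0)·S0 + B(0,0) = 65.6278 = V0.

(0,0): Delta=0.9398 Bond=-76.2851
(1,0): Delta=0.5788 Bond=-41.1817
(1,1): Delta=0.9607 Bond=-82.7031
(2,0): Delta=0.0000 Bond=0.0000
(2,1): Delta=0.6123 Bond=-46.6080
(2,2): Delta=0.9808 Bond=-89.4880
(3,0): Delta=0.0000 Bond=0.0000
(3,1): Delta=0.0000 Bond=0.0000
(3,2): Delta=0.6476 Bond=-52.7493
(3,3): Delta=1.0000 Bond=-96.6250
V0=65.6278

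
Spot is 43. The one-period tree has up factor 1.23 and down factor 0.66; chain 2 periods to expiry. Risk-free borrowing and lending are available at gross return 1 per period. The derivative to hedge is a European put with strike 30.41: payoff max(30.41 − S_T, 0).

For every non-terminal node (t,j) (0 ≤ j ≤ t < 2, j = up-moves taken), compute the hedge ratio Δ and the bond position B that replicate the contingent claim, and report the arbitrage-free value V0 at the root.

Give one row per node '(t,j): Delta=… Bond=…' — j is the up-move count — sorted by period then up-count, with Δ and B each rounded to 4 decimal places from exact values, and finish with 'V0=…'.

(0,0): Delta=-0.1923 Bond=10.1694
(1,0): Delta=-0.7220 Bond=25.2025
(1,1): Delta=0.0000 Bond=0.0000
V0=1.9016

The replicating-portfolio and risk-neutral prices coincide; use p* = (1−0.66)/(1.23−0.66) = 0.5965 for the latter.
At expiry t=2: V(2,0)=11.6792, V(2,1)=0.0000, V(2,2)=0.0000
Node (1,0) S=28.3800: V=(p*·0.0000+(1−p*)·11.6792)/1=4.7127; Δ=(0.0000−11.6792)/(34.9074−18.7308)=-0.7220; B=V−Δ·S=25.2025
Node (1,1) S=52.8900: V=(p*·0.0000+(1−p*)·0.0000)/1=0.0000; Δ=(0.0000−0.0000)/(65.0547−34.9074)=0.0000; B=V−Δ·S=0.0000
Node (0,0) S=43.0000: V=(p*·0.0000+(1−p*)·4.7127)/1=1.9016; Δ=(0.0000−4.7127)/(52.8900−28.3800)=-0.1923; B=V−Δ·S=10.1694
Each (Δ,B) replicates both successor values, so the strategy is self-financing and V0 is arbitrage-free.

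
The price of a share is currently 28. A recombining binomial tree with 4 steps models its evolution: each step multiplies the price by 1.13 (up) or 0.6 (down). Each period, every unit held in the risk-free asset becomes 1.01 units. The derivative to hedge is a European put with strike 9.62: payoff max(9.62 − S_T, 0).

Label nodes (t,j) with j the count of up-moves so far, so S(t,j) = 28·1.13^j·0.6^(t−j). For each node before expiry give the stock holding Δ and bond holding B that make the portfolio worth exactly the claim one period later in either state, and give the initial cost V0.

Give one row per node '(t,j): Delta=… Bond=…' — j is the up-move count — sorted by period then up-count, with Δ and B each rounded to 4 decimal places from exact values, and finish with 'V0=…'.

(0,0): Delta=-0.0241 Bond=0.7863
(1,0): Delta=-0.1255 Bond=2.4981
(1,1): Delta=-0.0083 Bond=0.2955
(2,0): Delta=-0.5339 Bond=6.6393
(2,1): Delta=-0.0621 Bond=1.3183
(2,2): Delta=0.0000 Bond=0.0000
(3,0): Delta=-1.0000 Bond=9.5248
(3,1): Delta=-0.4615 Bond=5.8806
(3,2): Delta=0.0000 Bond=0.0000
(3,3): Delta=0.0000 Bond=0.0000
V0=0.1113

Under the risk-neutral measure, an up-move has probability p* = (R−d)/(u−d) = 0.7736 and values discount at R = 1.01.
Terminal payoffs: V(4,0)=5.9912, V(4,1)=2.7858, V(4,2)=0.0000, V(4,3)=0.0000, V(4,4)=0.0000
  t=3,j=0: stock 6.0480 → up 6.8342 (V=2.7858), down 3.6288 (V=5.9912). Price 3.4768; hedge Δ=-1.0000, bond B=9.5248.
  t=3,j=1: stock 11.3904 → up 12.8712 (V=0.0000), down 6.8342 (V=2.7858). Price 0.6245; hedge Δ=-0.4615, bond B=5.8806.
  t=3,j=2: stock 21.4519 → up 24.2407 (V=0.0000), down 12.8712 (V=0.0000). Price 0.0000; hedge Δ=0.0000, bond B=0.0000.
  t=3,j=3: stock 40.4011 → up 45.6533 (V=0.0000), down 24.2407 (V=0.0000). Price 0.0000; hedge Δ=0.0000, bond B=0.0000.
  t=2,j=0: stock 10.0800 → up 11.3904 (V=0.6245), down 6.0480 (V=3.4768). Price 1.2577; hedge Δ=-0.5339, bond B=6.6393.
  t=2,j=1: stock 18.9840 → up 21.4519 (V=0.0000), down 11.3904 (V=0.6245). Price 0.1400; hedge Δ=-0.0621, bond B=1.3183.
  t=2,j=2: stock 35.7532 → up 40.4011 (V=0.0000), down 21.4519 (V=0.0000). Price 0.0000; hedge Δ=0.0000, bond B=0.0000.
  t=1,j=0: stock 16.8000 → up 18.9840 (V=0.1400), down 10.0800 (V=1.2577). Price 0.3892; hedge Δ=-0.1255, bond B=2.4981.
  t=1,j=1: stock 31.6400 → up 35.7532 (V=0.0000), down 18.9840 (V=0.1400). Price 0.0314; hedge Δ=-0.0083, bond B=0.2955.
  t=0,j=0: stock 28.0000 → up 31.6400 (V=0.0314), down 16.8000 (V=0.3892). Price 0.1113; hedge Δ=-0.0241, bond B=0.7863.
Each (Δ,B) replicates both successor values, so the strategy is self-financing and V0 is arbitrage-free.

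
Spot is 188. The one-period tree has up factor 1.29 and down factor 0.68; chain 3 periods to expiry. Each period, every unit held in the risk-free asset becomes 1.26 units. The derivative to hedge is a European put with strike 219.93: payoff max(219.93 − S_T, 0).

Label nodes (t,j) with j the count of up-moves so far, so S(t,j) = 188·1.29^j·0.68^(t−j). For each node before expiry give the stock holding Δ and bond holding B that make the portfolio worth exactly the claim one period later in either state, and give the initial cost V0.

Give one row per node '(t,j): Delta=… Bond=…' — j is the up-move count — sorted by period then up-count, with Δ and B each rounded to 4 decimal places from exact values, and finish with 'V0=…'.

Under the risk-neutral measure, an up-move has probability p* = (R−d)/(u−d) = 0.9508 and values discount at R = 1.26.
Terminal values V(3,·): V(3,0)=160.8168, V(3,1)=107.7888, V(3,2)=7.1915, V(3,3)=0.0000
(2,0): S=86.9312. Δ = (V_up−V_dn)/(S_up−S_dn) = (107.7888−160.8168)/(112.1412−59.1132) = -1.0000. V = [p*·107.7888 + (1−p*)·160.8168]/1.26 = 87.6164. B = V − Δ·S = 174.5476.
(2,1): S=164.9136. Δ = (V_up−V_dn)/(S_up−S_dn) = (7.1915−107.7888)/(212.7385−112.1412) = -1.0000. V = [p*·7.1915 + (1−p*)·107.7888]/1.26 = 9.6340. B = V − Δ·S = 174.5476.
(2,2): S=312.8508. Δ = (V_up−V_dn)/(S_up−S_dn) = (0.0000−7.1915)/(403.5775−212.7385) = -0.0377. V = [p*·0.0000 + (1−p*)·7.1915]/1.26 = 0.2807. B = V − Δ·S = 12.0700.
(1,0): S=127.8400. Δ = (V_up−V_dn)/(S_up−S_dn) = (9.6340−87.6164)/(164.9136−86.9312) = -1.0000. V = [p*·9.6340 + (1−p*)·87.6164]/1.26 = 10.6899. B = V − Δ·S = 138.5299.
(1,1): S=242.5200. Δ = (V_up−V_dn)/(S_up−S_dn) = (0.2807−9.6340)/(312.8508−164.9136) = -0.0632. V = [p*·0.2807 + (1−p*)·9.6340]/1.26 = 0.5879. B = V − Δ·S = 15.9212.
(0,0): S=188.0000. Δ = (V_up−V_dn)/(S_up−S_dn) = (0.5879−10.6899)/(242.5200−127.8400) = -0.0881. V = [p*·0.5879 + (1−p*)·10.6899]/1.26 = 0.8609. B = V − Δ·S = 17.4215.
Each (Δ,B) replicates both successor values, so the strategy is self-financing and V0 is arbitrage-free.

(0,0): Delta=-0.0881 Bond=17.4215
(1,0): Delta=-1.0000 Bond=138.5299
(1,1): Delta=-0.0632 Bond=15.9212
(2,0): Delta=-1.0000 Bond=174.5476
(2,1): Delta=-1.0000 Bond=174.5476
(2,2): Delta=-0.0377 Bond=12.0700
V0=0.8609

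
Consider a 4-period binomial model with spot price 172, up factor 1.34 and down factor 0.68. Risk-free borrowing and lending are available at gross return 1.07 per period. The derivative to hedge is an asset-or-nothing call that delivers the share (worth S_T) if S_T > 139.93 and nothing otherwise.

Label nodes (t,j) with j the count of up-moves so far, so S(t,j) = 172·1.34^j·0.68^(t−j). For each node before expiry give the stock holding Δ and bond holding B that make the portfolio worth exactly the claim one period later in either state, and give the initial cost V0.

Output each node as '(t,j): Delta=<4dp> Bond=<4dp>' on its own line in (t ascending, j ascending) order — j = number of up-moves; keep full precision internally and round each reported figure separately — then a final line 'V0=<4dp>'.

(0,0): Delta=1.1370 Bond=-33.3018
(1,0): Delta=1.3289 Bond=-58.0684
(1,1): Delta=1.0696 Bond=-20.1006
(2,0): Delta=1.5025 Bond=-75.9406
(2,1): Delta=1.2679 Bond=-52.5743
(2,2): Delta=1.0000 Bond=0.0000
(3,0): Delta=0.0000 Bond=0.0000
(3,1): Delta=2.0303 Bond=-137.5109
(3,2): Delta=1.0000 Bond=0.0000
(3,3): Delta=1.0000 Bond=0.0000
V0=162.2675

Risk-neutral probability p* = (R−d)/(u−d) = (1.07−0.68)/(1.34−0.68) = 0.5909.
Terminal payoffs: V(4,0)=0.0000, V(4,1)=0.0000, V(4,2)=142.8091, V(4,3)=281.4179, V(4,4)=554.5588
(3,0): S=54.0823. Δ = (V_up−V_dn)/(S_up−S_dn) = (0.0000−0.0000)/(72.4703−36.7760) = 0.0000. V = [p*·0.0000 + (1−p*)·0.0000]/1.07 = 0.0000. B = V − Δ·S = 0.0000.
(3,1): S=106.5740. Δ = (V_up−V_dn)/(S_up−S_dn) = (142.8091−0.0000)/(142.8091−72.4703) = 2.0303. V = [p*·142.8091 + (1−p*)·0.0000]/1.07 = 78.8665. B = V − Δ·S = -137.5109.
(3,2): S=210.0134. Δ = (V_up−V_dn)/(S_up−S_dn) = (281.4179−142.8091)/(281.4179−142.8091) = 1.0000. V = [p*·281.4179 + (1−p*)·142.8091]/1.07 = 210.0134. B = V − Δ·S = 0.0000.
(3,3): S=413.8499. Δ = (V_up−V_dn)/(S_up−S_dn) = (554.5588−281.4179)/(554.5588−281.4179) = 1.0000. V = [p*·554.5588 + (1−p*)·281.4179]/1.07 = 413.8499. B = V − Δ·S = 0.0000.
(2,0): S=79.5328. Δ = (V_up−V_dn)/(S_up−S_dn) = (78.8665−0.0000)/(106.5740−54.0823) = 1.5025. V = [p*·78.8665 + (1−p*)·0.0000]/1.07 = 43.5542. B = V − Δ·S = -75.9406.
(2,1): S=156.7264. Δ = (V_up−V_dn)/(S_up−S_dn) = (210.0134−78.8665)/(210.0134−106.5740) = 1.2679. V = [p*·210.0134 + (1−p*)·78.8665]/1.07 = 146.1331. B = V − Δ·S = -52.5743.
(2,2): S=308.8432. Δ = (V_up−V_dn)/(S_up−S_dn) = (413.8499−210.0134)/(413.8499−210.0134) = 1.0000. V = [p*·413.8499 + (1−p*)·210.0134]/1.07 = 308.8432. B = V − Δ·S = 0.0000.
(1,0): S=116.9600. Δ = (V_up−V_dn)/(S_up−S_dn) = (146.1331−43.5542)/(156.7264−79.5328) = 1.3289. V = [p*·146.1331 + (1−p*)·43.5542]/1.07 = 97.3542. B = V − Δ·S = -58.0684.
(1,1): S=230.4800. Δ = (V_up−V_dn)/(S_up−S_dn) = (308.8432−146.1331)/(308.8432−156.7264) = 1.0696. V = [p*·308.8432 + (1−p*)·146.1331]/1.07 = 226.4299. B = V − Δ·S = -20.1006.
(0,0): S=172.0000. Δ = (V_up−V_dn)/(S_up−S_dn) = (226.4299−97.3542)/(230.4800−116.9600) = 1.1370. V = [p*·226.4299 + (1−p*)·97.3542]/1.07 = 162.2675. B = V − Δ·S = -33.3018.
The time-0 hedge costs 162.2675, which is the no-arbitrage price.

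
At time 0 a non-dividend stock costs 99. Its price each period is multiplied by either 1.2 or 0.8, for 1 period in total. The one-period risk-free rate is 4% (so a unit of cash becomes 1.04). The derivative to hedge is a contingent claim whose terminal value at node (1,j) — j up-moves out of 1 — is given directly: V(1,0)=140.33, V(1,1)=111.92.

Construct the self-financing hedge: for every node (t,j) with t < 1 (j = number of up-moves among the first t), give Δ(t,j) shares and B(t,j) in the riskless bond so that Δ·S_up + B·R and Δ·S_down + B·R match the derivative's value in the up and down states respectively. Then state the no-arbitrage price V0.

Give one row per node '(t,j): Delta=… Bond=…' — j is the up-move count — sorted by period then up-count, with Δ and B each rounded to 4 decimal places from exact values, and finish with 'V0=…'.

Since d<R<u, set p* = (R−d)/(u−d) = 0.6000; price each node as the discounted p*-expectation of its children.
Terminal values V(1,·): V(1,0)=140.3300, V(1,1)=111.9200
Node (0,0) S=99.0000: V=(p*·111.9200+(1−p*)·140.3300)/1.04=118.5423; Δ=(111.9200−140.3300)/(118.8000−79.2000)=-0.7174; B=V−Δ·S=189.5673
Root portfolio cost Δ·99+B reproduces V0=118.5423.

(0,0): Delta=-0.7174 Bond=189.5673
V0=118.5423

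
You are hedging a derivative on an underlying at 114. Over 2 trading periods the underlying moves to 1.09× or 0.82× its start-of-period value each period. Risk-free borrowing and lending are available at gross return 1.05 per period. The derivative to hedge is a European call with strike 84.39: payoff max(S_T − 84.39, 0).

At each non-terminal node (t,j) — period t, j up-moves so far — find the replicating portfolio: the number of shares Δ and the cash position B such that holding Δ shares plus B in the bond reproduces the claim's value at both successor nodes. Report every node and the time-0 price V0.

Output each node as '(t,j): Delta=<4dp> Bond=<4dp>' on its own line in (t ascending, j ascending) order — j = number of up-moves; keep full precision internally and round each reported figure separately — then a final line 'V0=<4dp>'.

(0,0): Delta=0.9645 Bond=-72.3474
(1,0): Delta=0.6935 Bond=-50.6265
(1,1): Delta=1.0000 Bond=-80.3714
V0=37.6098

No-arbitrage ⇒ martingale measure with p* = (R−d)/(u−d) = 0.8519.
Terminal payoffs: V(2,0)=0.0000, V(2,1)=17.5032, V(2,2)=51.0534
  t=1,j=0: stock 93.4800 → up 101.8932 (V=17.5032), down 76.6536 (V=0.0000). Price 14.2001; hedge Δ=0.6935, bond B=-50.6265.
  t=1,j=1: stock 124.2600 → up 135.4434 (V=51.0534), down 101.8932 (V=17.5032). Price 43.8886; hedge Δ=1.0000, bond B=-80.3714.
  t=0,j=0: stock 114.0000 → up 124.2600 (V=43.8886), down 93.4800 (V=14.2001). Price 37.6098; hedge Δ=0.9645, bond B=-72.3474.
The time-0 hedge costs 37.6098, which is the no-arbitrage price.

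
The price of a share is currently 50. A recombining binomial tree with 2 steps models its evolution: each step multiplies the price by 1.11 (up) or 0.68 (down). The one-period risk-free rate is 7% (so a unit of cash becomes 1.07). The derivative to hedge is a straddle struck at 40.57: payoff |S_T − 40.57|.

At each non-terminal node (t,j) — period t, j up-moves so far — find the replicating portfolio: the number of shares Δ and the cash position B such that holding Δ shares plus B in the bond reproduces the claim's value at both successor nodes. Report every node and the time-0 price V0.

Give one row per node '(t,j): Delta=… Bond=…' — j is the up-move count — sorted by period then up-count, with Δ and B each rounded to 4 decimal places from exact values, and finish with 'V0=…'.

Risk-neutral probability p* = (R−d)/(u−d) = (1.07−0.68)/(1.11−0.68) = 0.9070.
Payoff layer (t=2): V(2,0)=17.4500, V(2,1)=2.8300, V(2,2)=21.0350
  t=1,j=0: stock 34.0000 → up 37.7400 (V=2.8300), down 23.1200 (V=17.4500). Price 3.9159; hedge Δ=-1.0000, bond B=37.9159.
  t=1,j=1: stock 55.5000 → up 61.6050 (V=21.0350), down 37.7400 (V=2.8300). Price 18.0762; hedge Δ=0.7628, bond B=-24.2610.
  t=0,j=0: stock 50.0000 → up 55.5000 (V=18.0762), down 34.0000 (V=3.9159). Price 15.6626; hedge Δ=0.6586, bond B=-17.2683.
Each (Δ,B) replicates both successor values, so the strategy is self-financing and V0 is arbitrage-free.

(0,0): Delta=0.6586 Bond=-17.2683
(1,0): Delta=-1.0000 Bond=37.9159
(1,1): Delta=0.7628 Bond=-24.2610
V0=15.6626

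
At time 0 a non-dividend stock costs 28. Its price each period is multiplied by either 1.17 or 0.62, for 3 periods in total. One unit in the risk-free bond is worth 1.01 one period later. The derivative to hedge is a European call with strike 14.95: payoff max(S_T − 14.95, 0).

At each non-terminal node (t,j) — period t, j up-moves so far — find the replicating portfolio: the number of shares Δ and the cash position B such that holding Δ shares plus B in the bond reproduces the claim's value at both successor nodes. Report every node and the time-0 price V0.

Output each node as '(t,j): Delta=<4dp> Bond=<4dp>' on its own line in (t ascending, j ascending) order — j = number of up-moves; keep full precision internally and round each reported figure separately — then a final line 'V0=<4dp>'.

Risk-neutral probability p* = (R−d)/(u−d) = (1.01−0.62)/(1.17−0.62) = 0.7091.
Payoff layer (t=3): V(3,0)=0.0000, V(3,1)=0.0000, V(3,2)=8.8141, V(3,3)=29.8952
  t=2,j=0: stock 10.7632 → up 12.5929 (V=0.0000), down 6.6732 (V=0.0000). Price 0.0000; hedge Δ=0.0000, bond B=0.0000.
  t=2,j=1: stock 20.3112 → up 23.7641 (V=8.8141), down 12.5929 (V=0.0000). Price 6.1881; hedge Δ=0.7890, bond B=-9.8375.
  t=2,j=2: stock 38.3292 → up 44.8452 (V=29.8952), down 23.7641 (V=8.8141). Price 23.5272; hedge Δ=1.0000, bond B=-14.8020.
  t=1,j=0: stock 17.3600 → up 20.3112 (V=6.1881), down 10.7632 (V=0.0000). Price 4.3445; hedge Δ=0.6481, bond B=-6.9066.
  t=1,j=1: stock 32.7600 → up 38.3292 (V=23.5272), down 20.3112 (V=6.1881). Price 18.3001; hedge Δ=0.9623, bond B=-13.2255.
  t=0,j=0: stock 28.0000 → up 32.7600 (V=18.3001), down 17.3600 (V=4.3445). Price 14.0993; hedge Δ=0.9062, bond B=-11.2746.
Check: Δ(0,0)·S0 + B(0,0) = 14.0993 = V0.

(0,0): Delta=0.9062 Bond=-11.2746
(1,0): Delta=0.6481 Bond=-6.9066
(1,1): Delta=0.9623 Bond=-13.2255
(2,0): Delta=0.0000 Bond=0.0000
(2,1): Delta=0.7890 Bond=-9.8375
(2,2): Delta=1.0000 Bond=-14.8020
V0=14.0993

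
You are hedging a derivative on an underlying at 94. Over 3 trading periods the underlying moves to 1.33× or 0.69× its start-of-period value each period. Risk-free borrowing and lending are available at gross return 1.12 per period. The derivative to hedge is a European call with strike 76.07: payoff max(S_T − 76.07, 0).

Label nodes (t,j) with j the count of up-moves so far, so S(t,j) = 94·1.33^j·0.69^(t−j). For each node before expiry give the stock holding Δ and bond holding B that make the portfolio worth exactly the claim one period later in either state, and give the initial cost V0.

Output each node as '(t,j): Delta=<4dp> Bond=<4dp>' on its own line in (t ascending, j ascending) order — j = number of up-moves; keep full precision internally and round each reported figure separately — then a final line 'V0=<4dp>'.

(0,0): Delta=0.8625 Bond=-37.5231
(1,0): Delta=0.5587 Bond=-22.3251
(1,1): Delta=0.9394 Bond=-51.6472
(2,0): Delta=0.0000 Bond=0.0000
(2,1): Delta=0.7003 Bond=-37.2154
(2,2): Delta=1.0000 Bond=-67.9196
V0=43.5473

Under the risk-neutral measure, an up-move has probability p* = (R−d)/(u−d) = 0.6719 and values discount at R = 1.12.
At expiry t=3: V(3,0)=0.0000, V(3,1)=0.0000, V(3,2)=38.6609, V(3,3)=145.0779
Node (2,0) S=44.7534: V=(p*·0.0000+(1−p*)·0.0000)/1.12=0.0000; Δ=(0.0000−0.0000)/(59.5220−30.8798)=0.0000; B=V−Δ·S=0.0000
Node (2,1) S=86.2638: V=(p*·38.6609+(1−p*)·0.0000)/1.12=23.1922; Δ=(38.6609−0.0000)/(114.7309−59.5220)=0.7003; B=V−Δ·S=-37.2154
Node (2,2) S=166.2766: V=(p*·145.0779+(1−p*)·38.6609)/1.12=98.3570; Δ=(145.0779−38.6609)/(221.1479−114.7309)=1.0000; B=V−Δ·S=-67.9196
Node (1,0) S=64.8600: V=(p*·23.1922+(1−p*)·0.0000)/1.12=13.9127; Δ=(23.1922−0.0000)/(86.2638−44.7534)=0.5587; B=V−Δ·S=-22.3251
Node (1,1) S=125.0200: V=(p*·98.3570+(1−p*)·23.1922)/1.12=65.7978; Δ=(98.3570−23.1922)/(166.2766−86.2638)=0.9394; B=V−Δ·S=-51.6472
Node (0,0) S=94.0000: V=(p*·65.7978+(1−p*)·13.9127)/1.12=43.5473; Δ=(65.7978−13.9127)/(125.0200−64.8600)=0.8625; B=V−Δ·S=-37.5231
Check: Δ(0,0)·S0 + B(0,0) = 43.5473 = V0.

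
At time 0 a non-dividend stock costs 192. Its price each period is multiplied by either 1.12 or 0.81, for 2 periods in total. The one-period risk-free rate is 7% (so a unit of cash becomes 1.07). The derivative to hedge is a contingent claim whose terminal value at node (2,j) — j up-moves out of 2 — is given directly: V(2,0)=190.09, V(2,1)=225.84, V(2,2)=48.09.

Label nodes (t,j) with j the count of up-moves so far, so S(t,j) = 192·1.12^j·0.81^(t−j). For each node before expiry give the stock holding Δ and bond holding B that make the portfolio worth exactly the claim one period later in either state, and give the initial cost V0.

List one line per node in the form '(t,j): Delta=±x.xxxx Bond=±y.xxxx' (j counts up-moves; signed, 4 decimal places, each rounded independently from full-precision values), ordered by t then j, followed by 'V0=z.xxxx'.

(0,0): Delta=-2.2503 Bond=519.2950
(1,0): Delta=0.7415 Bond=90.3539
(1,1): Delta=-2.6664 Bond=645.1248
V0=87.2343

Risk-neutral probability p* = (R−d)/(u−d) = (1.07−0.81)/(1.12−0.81) = 0.8387.
Terminal values V(2,·): V(2,0)=190.0900, V(2,1)=225.8400, V(2,2)=48.0900
  t=1,j=0: stock 155.5200 → up 174.1824 (V=225.8400), down 125.9712 (V=190.0900). Price 205.6765; hedge Δ=0.7415, bond B=90.3539.
  t=1,j=1: stock 215.0400 → up 240.8448 (V=48.0900), down 174.1824 (V=225.8400). Price 71.7377; hedge Δ=-2.6664, bond B=645.1248.
  t=0,j=0: stock 192.0000 → up 215.0400 (V=71.7377), down 155.5200 (V=205.6765). Price 87.2343; hedge Δ=-2.2503, bond B=519.2950.
Each (Δ,B) replicates both successor values, so the strategy is self-financing and V0 is arbitrage-free.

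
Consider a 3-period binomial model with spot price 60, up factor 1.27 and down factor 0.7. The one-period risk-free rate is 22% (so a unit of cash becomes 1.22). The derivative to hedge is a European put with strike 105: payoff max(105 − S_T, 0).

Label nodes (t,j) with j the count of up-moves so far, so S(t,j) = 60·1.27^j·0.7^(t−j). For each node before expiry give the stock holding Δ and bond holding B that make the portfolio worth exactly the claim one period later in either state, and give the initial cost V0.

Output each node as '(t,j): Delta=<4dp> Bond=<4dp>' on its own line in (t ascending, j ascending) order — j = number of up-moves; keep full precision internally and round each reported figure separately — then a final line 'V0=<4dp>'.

Under the risk-neutral measure, an up-move has probability p* = (R−d)/(u−d) = 0.9123 and values discount at R = 1.22.
Terminal values V(3,·): V(3,0)=84.4200, V(3,1)=67.6620, V(3,2)=37.2582, V(3,3)=0.0000
Node (2,0) S=29.4000: V=(p*·67.6620+(1−p*)·84.4200)/1.22=56.6656; Δ=(67.6620−84.4200)/(37.3380−20.5800)=-1.0000; B=V−Δ·S=86.0656
Node (2,1) S=53.3400: V=(p*·37.2582+(1−p*)·67.6620)/1.22=32.7256; Δ=(37.2582−67.6620)/(67.7418−37.3380)=-1.0000; B=V−Δ·S=86.0656
Node (2,2) S=96.7740: V=(p*·0.0000+(1−p*)·37.2582)/1.22=2.6789; Δ=(0.0000−37.2582)/(122.9030−67.7418)=-0.6754; B=V−Δ·S=68.0442
Node (1,0) S=42.0000: V=(p*·32.7256+(1−p*)·56.6656)/1.22=28.5456; Δ=(32.7256−56.6656)/(53.3400−29.4000)=-1.0000; B=V−Δ·S=70.5456
Node (1,1) S=76.2000: V=(p*·2.6789+(1−p*)·32.7256)/1.22=4.3562; Δ=(2.6789−32.7256)/(96.7740−53.3400)=-0.6918; B=V−Δ·S=57.0697
Node (0,0) S=60.0000: V=(p*·4.3562+(1−p*)·28.5456)/1.22=5.3099; Δ=(4.3562−28.5456)/(76.2000−42.0000)=-0.7073; B=V−Δ·S=47.7473
Self-financing check: at every node Δ·S+B equals the discounted successor values.

(0,0): Delta=-0.7073 Bond=47.7473
(1,0): Delta=-1.0000 Bond=70.5456
(1,1): Delta=-0.6918 Bond=57.0697
(2,0): Delta=-1.0000 Bond=86.0656
(2,1): Delta=-1.0000 Bond=86.0656
(2,2): Delta=-0.6754 Bond=68.0442
V0=5.3099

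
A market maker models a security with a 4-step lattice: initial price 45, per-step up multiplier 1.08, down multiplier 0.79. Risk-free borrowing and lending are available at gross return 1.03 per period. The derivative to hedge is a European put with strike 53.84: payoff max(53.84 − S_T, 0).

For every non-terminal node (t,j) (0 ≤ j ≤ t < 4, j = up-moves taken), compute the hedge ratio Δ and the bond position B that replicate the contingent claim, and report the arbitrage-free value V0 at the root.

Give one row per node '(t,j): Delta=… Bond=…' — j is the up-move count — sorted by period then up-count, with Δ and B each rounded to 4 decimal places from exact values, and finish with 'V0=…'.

Risk-neutral probability p* = (R−d)/(u−d) = (1.03−0.79)/(1.08−0.79) = 0.8276.
At expiry t=4: V(4,0)=36.3125, V(4,1)=29.8783, V(4,2)=21.0822, V(4,3)=9.0572, V(4,4)=0.0000
  t=3,j=0: stock 22.1868 → up 23.9617 (V=29.8783), down 17.5275 (V=36.3125). Price 30.0851; hedge Δ=-1.0000, bond B=52.2718.
  t=3,j=1: stock 30.3313 → up 32.7578 (V=21.0822), down 23.9617 (V=29.8783). Price 21.9406; hedge Δ=-1.0000, bond B=52.2718.
  t=3,j=2: stock 41.4655 → up 44.7828 (V=9.0572), down 32.7578 (V=21.0822). Price 10.8063; hedge Δ=-1.0000, bond B=52.2718.
  t=3,j=3: stock 56.6870 → up 61.2220 (V=0.0000), down 44.7828 (V=9.0572). Price 1.5161; hedge Δ=-0.5510, bond B=32.7480.
  t=2,j=0: stock 28.0845 → up 30.3313 (V=21.9406), down 22.1868 (V=30.0851). Price 22.6649; hedge Δ=-1.0000, bond B=50.7494.
  t=2,j=1: stock 38.3940 → up 41.4655 (V=10.8063), down 30.3313 (V=21.9406). Price 12.3554; hedge Δ=-1.0000, bond B=50.7494.
  t=2,j=2: stock 52.4880 → up 56.6870 (V=1.5161), down 41.4655 (V=10.8063). Price 3.0271; hedge Δ=-0.6103, bond B=35.0623.
  t=1,j=0: stock 35.5500 → up 38.3940 (V=12.3554), down 28.0845 (V=22.6649). Price 13.7212; hedge Δ=-1.0000, bond B=49.2712.
  t=1,j=1: stock 48.6000 → up 52.4880 (V=3.0271), down 38.3940 (V=12.3554). Price 4.5004; hedge Δ=-0.6619, bond B=36.6669.
  t=0,j=0: stock 45.0000 → up 48.6000 (V=4.5004), down 35.5500 (V=13.7212). Price 5.9128; hedge Δ=-0.7066, bond B=37.7088.
Each (Δ,B) replicates both successor values, so the strategy is self-financing and V0 is arbitrage-free.

(0,0): Delta=-0.7066 Bond=37.7088
(1,0): Delta=-1.0000 Bond=49.2712
(1,1): Delta=-0.6619 Bond=36.6669
(2,0): Delta=-1.0000 Bond=50.7494
(2,1): Delta=-1.0000 Bond=50.7494
(2,2): Delta=-0.6103 Bond=35.0623
(3,0): Delta=-1.0000 Bond=52.2718
(3,1): Delta=-1.0000 Bond=52.2718
(3,2): Delta=-1.0000 Bond=52.2718
(3,3): Delta=-0.5510 Bond=32.7480
V0=5.9128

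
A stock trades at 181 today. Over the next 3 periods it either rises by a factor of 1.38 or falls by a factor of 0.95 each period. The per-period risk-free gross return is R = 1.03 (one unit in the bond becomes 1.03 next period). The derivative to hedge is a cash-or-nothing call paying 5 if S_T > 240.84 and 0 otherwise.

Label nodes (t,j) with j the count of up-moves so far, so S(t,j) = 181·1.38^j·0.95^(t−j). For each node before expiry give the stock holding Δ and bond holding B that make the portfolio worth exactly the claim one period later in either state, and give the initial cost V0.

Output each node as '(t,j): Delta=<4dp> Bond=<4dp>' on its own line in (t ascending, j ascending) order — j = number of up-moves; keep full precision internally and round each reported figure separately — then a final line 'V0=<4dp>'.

(0,0): Delta=0.0183 Bond=-2.9033
(1,0): Delta=0.0122 Bond=-1.9372
(1,1): Delta=0.0368 Bond=-7.5984
(2,0): Delta=0.0000 Bond=0.0000
(2,1): Delta=0.0490 Bond=-10.7248
(2,2): Delta=0.0000 Bond=4.8544
V0=0.4162

Risk-neutral probability p* = (R−d)/(u−d) = (1.03−0.95)/(1.38−0.95) = 0.1860.
Payoff layer (t=3): V(3,0)=0.0000, V(3,1)=0.0000, V(3,2)=5.0000, V(3,3)=5.0000
(2,0): S=163.3525. Δ = (V_up−V_dn)/(S_up−S_dn) = (0.0000−0.0000)/(225.4264−155.1849) = 0.0000. V = [p*·0.0000 + (1−p*)·0.0000]/1.03 = 0.0000. B = V − Δ·S = 0.0000.
(2,1): S=237.2910. Δ = (V_up−V_dn)/(S_up−S_dn) = (5.0000−0.0000)/(327.4616−225.4264) = 0.0490. V = [p*·5.0000 + (1−p*)·0.0000]/1.03 = 0.9031. B = V − Δ·S = -10.7248.
(2,2): S=344.6964. Δ = (V_up−V_dn)/(S_up−S_dn) = (5.0000−5.0000)/(475.6810−327.4616) = 0.0000. V = [p*·5.0000 + (1−p*)·5.0000]/1.03 = 4.8544. B = V − Δ·S = 4.8544.
(1,0): S=171.9500. Δ = (V_up−V_dn)/(S_up−S_dn) = (0.9031−0.0000)/(237.2910−163.3525) = 0.0122. V = [p*·0.9031 + (1−p*)·0.0000]/1.03 = 0.1631. B = V − Δ·S = -1.9372.
(1,1): S=249.7800. Δ = (V_up−V_dn)/(S_up−S_dn) = (4.8544−0.9031)/(344.6964−237.2910) = 0.0368. V = [p*·4.8544 + (1−p*)·0.9031]/1.03 = 1.5905. B = V − Δ·S = -7.5984.
(0,0): S=181.0000. Δ = (V_up−V_dn)/(S_up−S_dn) = (1.5905−0.1631)/(249.7800−171.9500) = 0.0183. V = [p*·1.5905 + (1−p*)·0.1631]/1.03 = 0.4162. B = V − Δ·S = -2.9033.
The time-0 hedge costs 0.4162, which is the no-arbitrage price.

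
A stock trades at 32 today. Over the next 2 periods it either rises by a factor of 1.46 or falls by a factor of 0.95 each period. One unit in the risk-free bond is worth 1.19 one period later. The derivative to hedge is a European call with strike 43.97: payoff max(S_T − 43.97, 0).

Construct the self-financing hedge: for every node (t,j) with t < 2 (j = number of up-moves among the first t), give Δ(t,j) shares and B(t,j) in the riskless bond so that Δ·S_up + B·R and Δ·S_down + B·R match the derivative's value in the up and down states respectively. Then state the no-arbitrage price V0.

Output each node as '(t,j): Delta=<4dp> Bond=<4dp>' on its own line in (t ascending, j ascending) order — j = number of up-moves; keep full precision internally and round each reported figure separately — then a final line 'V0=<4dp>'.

(0,0): Delta=0.5886 Bond=-14.9001
(1,0): Delta=0.0267 Bond=-0.6480
(1,1): Delta=1.0000 Bond=-36.9496
V0=3.9366

No-arbitrage ⇒ martingale measure with p* = (R−d)/(u−d) = 0.4706.
At expiry t=2: V(2,0)=0.0000, V(2,1)=0.4140, V(2,2)=24.2412
  t=1,j=0: stock 30.4000 → up 44.3840 (V=0.4140), down 28.8800 (V=0.0000). Price 0.1637; hedge Δ=0.0267, bond B=-0.6480.
  t=1,j=1: stock 46.7200 → up 68.2112 (V=24.2412), down 44.3840 (V=0.4140). Price 9.7704; hedge Δ=1.0000, bond B=-36.9496.
  t=0,j=0: stock 32.0000 → up 46.7200 (V=9.7704), down 30.4000 (V=0.1637). Price 3.9366; hedge Δ=0.5886, bond B=-14.9001.
Self-financing check: at every node Δ·S+B equals the discounted successor values.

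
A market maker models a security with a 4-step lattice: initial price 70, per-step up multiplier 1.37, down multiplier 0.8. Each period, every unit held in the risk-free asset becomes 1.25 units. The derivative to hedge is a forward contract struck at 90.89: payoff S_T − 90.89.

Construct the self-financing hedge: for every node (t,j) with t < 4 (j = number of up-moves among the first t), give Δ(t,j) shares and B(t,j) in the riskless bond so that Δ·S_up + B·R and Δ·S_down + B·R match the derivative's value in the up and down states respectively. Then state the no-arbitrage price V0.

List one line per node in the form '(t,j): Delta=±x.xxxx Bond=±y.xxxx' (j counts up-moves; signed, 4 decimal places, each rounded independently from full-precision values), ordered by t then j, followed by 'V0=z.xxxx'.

(0,0): Delta=1.0000 Bond=-37.2285
(1,0): Delta=1.0000 Bond=-46.5357
(1,1): Delta=1.0000 Bond=-46.5357
(2,0): Delta=1.0000 Bond=-58.1696
(2,1): Delta=1.0000 Bond=-58.1696
(2,2): Delta=1.0000 Bond=-58.1696
(3,0): Delta=1.0000 Bond=-72.7120
(3,1): Delta=1.0000 Bond=-72.7120
(3,2): Delta=1.0000 Bond=-72.7120
(3,3): Delta=1.0000 Bond=-72.7120
V0=32.7715

No-arbitrage ⇒ martingale measure with p* = (R−d)/(u−d) = 0.7895.
Terminal payoffs: V(4,0)=-62.2180, V(4,1)=-41.7892, V(4,2)=-6.8049, V(4,3)=53.1058, V(4,4)=155.7028
(3,0): S=35.8400. Δ = (V_up−V_dn)/(S_up−S_dn) = (-41.7892−-62.2180)/(49.1008−28.6720) = 1.0000. V = [p*·-41.7892 + (1−p*)·-62.2180]/1.25 = -36.8720. B = V − Δ·S = -72.7120.
(3,1): S=61.3760. Δ = (V_up−V_dn)/(S_up−S_dn) = (-6.8049−-41.7892)/(84.0851−49.1008) = 1.0000. V = [p*·-6.8049 + (1−p*)·-41.7892]/1.25 = -11.3360. B = V − Δ·S = -72.7120.
(3,2): S=105.1064. Δ = (V_up−V_dn)/(S_up−S_dn) = (53.1058−-6.8049)/(143.9958−84.0851) = 1.0000. V = [p*·53.1058 + (1−p*)·-6.8049]/1.25 = 32.3944. B = V − Δ·S = -72.7120.
(3,3): S=179.9947. Δ = (V_up−V_dn)/(S_up−S_dn) = (155.7028−53.1058)/(246.5928−143.9958) = 1.0000. V = [p*·155.7028 + (1−p*)·53.1058]/1.25 = 107.2827. B = V − Δ·S = -72.7120.
(2,0): S=44.8000. Δ = (V_up−V_dn)/(S_up−S_dn) = (-11.3360−-36.8720)/(61.3760−35.8400) = 1.0000. V = [p*·-11.3360 + (1−p*)·-36.8720]/1.25 = -13.3696. B = V − Δ·S = -58.1696.
(2,1): S=76.7200. Δ = (V_up−V_dn)/(S_up−S_dn) = (32.3944−-11.3360)/(105.1064−61.3760) = 1.0000. V = [p*·32.3944 + (1−p*)·-11.3360]/1.25 = 18.5504. B = V − Δ·S = -58.1696.
(2,2): S=131.3830. Δ = (V_up−V_dn)/(S_up−S_dn) = (107.2827−32.3944)/(179.9947−105.1064) = 1.0000. V = [p*·107.2827 + (1−p*)·32.3944]/1.25 = 73.2134. B = V − Δ·S = -58.1696.
(1,0): S=56.0000. Δ = (V_up−V_dn)/(S_up−S_dn) = (18.5504−-13.3696)/(76.7200−44.8000) = 1.0000. V = [p*·18.5504 + (1−p*)·-13.3696]/1.25 = 9.4643. B = V − Δ·S = -46.5357.
(1,1): S=95.9000. Δ = (V_up−V_dn)/(S_up−S_dn) = (73.2134−18.5504)/(131.3830−76.7200) = 1.0000. V = [p*·73.2134 + (1−p*)·18.5504]/1.25 = 49.3643. B = V − Δ·S = -46.5357.
(0,0): S=70.0000. Δ = (V_up−V_dn)/(S_up−S_dn) = (49.3643−9.4643)/(95.9000−56.0000) = 1.0000. V = [p*·49.3643 + (1−p*)·9.4643]/1.25 = 32.7715. B = V − Δ·S = -37.2285.
Self-financing check: at every node Δ·S+B equals the discounted successor values.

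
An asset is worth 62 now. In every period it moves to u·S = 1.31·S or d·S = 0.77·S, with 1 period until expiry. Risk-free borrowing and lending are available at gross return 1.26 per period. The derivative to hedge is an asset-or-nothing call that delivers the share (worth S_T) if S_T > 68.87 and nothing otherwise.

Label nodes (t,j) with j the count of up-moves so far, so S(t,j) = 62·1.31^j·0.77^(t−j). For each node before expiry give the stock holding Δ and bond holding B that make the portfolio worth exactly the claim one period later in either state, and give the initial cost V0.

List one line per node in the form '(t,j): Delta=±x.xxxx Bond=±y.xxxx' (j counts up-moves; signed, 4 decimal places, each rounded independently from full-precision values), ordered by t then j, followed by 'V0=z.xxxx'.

Since d<R<u, set p* = (R−d)/(u−d) = 0.9074; price each node as the discounted p*-expectation of its children.
Terminal values V(1,·): V(1,0)=0.0000, V(1,1)=81.2200
  t=0,j=0: stock 62.0000 → up 81.2200 (V=81.2200), down 47.7400 (V=0.0000). Price 58.4918; hedge Δ=2.4259, bond B=-91.9156.
Self-financing check: at every node Δ·S+B equals the discounted successor values.

(0,0): Delta=2.4259 Bond=-91.9156
V0=58.4918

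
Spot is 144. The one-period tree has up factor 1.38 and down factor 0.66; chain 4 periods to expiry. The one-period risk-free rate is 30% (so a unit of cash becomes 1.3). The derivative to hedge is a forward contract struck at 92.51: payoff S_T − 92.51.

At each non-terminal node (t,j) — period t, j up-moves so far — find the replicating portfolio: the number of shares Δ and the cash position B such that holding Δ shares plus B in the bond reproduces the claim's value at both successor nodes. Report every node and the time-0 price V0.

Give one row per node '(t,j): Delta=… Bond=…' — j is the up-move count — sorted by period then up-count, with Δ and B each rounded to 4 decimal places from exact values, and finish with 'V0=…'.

No-arbitrage ⇒ martingale measure with p* = (R−d)/(u−d) = 0.8889.
Payoff layer (t=4): V(4,0)=-65.1864, V(4,1)=-35.3788, V(4,2)=26.9462, V(4,3)=157.2620, V(4,4)=429.7405
(3,0): S=41.3994. Δ = (V_up−V_dn)/(S_up−S_dn) = (-35.3788−-65.1864)/(57.1312−27.3236) = 1.0000. V = [p*·-35.3788 + (1−p*)·-65.1864]/1.3 = -29.7621. B = V − Δ·S = -71.1615.
(3,1): S=86.5624. Δ = (V_up−V_dn)/(S_up−S_dn) = (26.9462−-35.3788)/(119.4562−57.1312) = 1.0000. V = [p*·26.9462 + (1−p*)·-35.3788]/1.3 = 15.4009. B = V − Δ·S = -71.1615.
(3,2): S=180.9942. Δ = (V_up−V_dn)/(S_up−S_dn) = (157.2620−26.9462)/(249.7720−119.4562) = 1.0000. V = [p*·157.2620 + (1−p*)·26.9462]/1.3 = 109.8326. B = V − Δ·S = -71.1615.
(3,3): S=378.4424. Δ = (V_up−V_dn)/(S_up−S_dn) = (429.7405−157.2620)/(522.2505−249.7720) = 1.0000. V = [p*·429.7405 + (1−p*)·157.2620]/1.3 = 307.2808. B = V − Δ·S = -71.1615.
(2,0): S=62.7264. Δ = (V_up−V_dn)/(S_up−S_dn) = (15.4009−-29.7621)/(86.5624−41.3994) = 1.0000. V = [p*·15.4009 + (1−p*)·-29.7621]/1.3 = 7.9868. B = V − Δ·S = -54.7396.
(2,1): S=131.1552. Δ = (V_up−V_dn)/(S_up−S_dn) = (109.8326−15.4009)/(180.9942−86.5624) = 1.0000. V = [p*·109.8326 + (1−p*)·15.4009]/1.3 = 76.4156. B = V − Δ·S = -54.7396.
(2,2): S=274.2336. Δ = (V_up−V_dn)/(S_up−S_dn) = (307.2808−109.8326)/(378.4424−180.9942) = 1.0000. V = [p*·307.2808 + (1−p*)·109.8326]/1.3 = 219.4940. B = V − Δ·S = -54.7396.
(1,0): S=95.0400. Δ = (V_up−V_dn)/(S_up−S_dn) = (76.4156−7.9868)/(131.1552−62.7264) = 1.0000. V = [p*·76.4156 + (1−p*)·7.9868]/1.3 = 52.9326. B = V − Δ·S = -42.1074.
(1,1): S=198.7200. Δ = (V_up−V_dn)/(S_up−S_dn) = (219.4940−76.4156)/(274.2336−131.1552) = 1.0000. V = [p*·219.4940 + (1−p*)·76.4156]/1.3 = 156.6126. B = V − Δ·S = -42.1074.
(0,0): S=144.0000. Δ = (V_up−V_dn)/(S_up−S_dn) = (156.6126−52.9326)/(198.7200−95.0400) = 1.0000. V = [p*·156.6126 + (1−p*)·52.9326]/1.3 = 111.6097. B = V − Δ·S = -32.3903.
Root portfolio cost Δ·144+B reproduces V0=111.6097.

(0,0): Delta=1.0000 Bond=-32.3903
(1,0): Delta=1.0000 Bond=-42.1074
(1,1): Delta=1.0000 Bond=-42.1074
(2,0): Delta=1.0000 Bond=-54.7396
(2,1): Delta=1.0000 Bond=-54.7396
(2,2): Delta=1.0000 Bond=-54.7396
(3,0): Delta=1.0000 Bond=-71.1615
(3,1): Delta=1.0000 Bond=-71.1615
(3,2): Delta=1.0000 Bond=-71.1615
(3,3): Delta=1.0000 Bond=-71.1615
V0=111.6097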